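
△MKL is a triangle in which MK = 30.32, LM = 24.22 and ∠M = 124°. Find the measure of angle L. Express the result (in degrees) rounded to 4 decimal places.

31.4033

By the law of cosines, KL² = LM² + MK² − 2·LM·MK·cos M = 2327.2, so KL ≈ 48.241.
Law of cosines again: cos L = (KL² + LM² − MK²)/(2·KL·LM) ≈ 0.85352, so ∠L ≈ 31.40°.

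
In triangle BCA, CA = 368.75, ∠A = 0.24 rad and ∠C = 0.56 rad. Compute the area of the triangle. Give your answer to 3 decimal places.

11966.855

The third angle is ∠B = π − ∠C − ∠A = 2.342 rad.
Law of sines: AB = CA·sin C/sin B ≈ 273.05.
Law of sines: BC = CA·sin A/sin B ≈ 122.19.
Area = ½·CA·AB·sin A ≈ 11967.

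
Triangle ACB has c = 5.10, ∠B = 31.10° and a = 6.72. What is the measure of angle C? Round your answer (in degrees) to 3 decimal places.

∠C ≈ 48.228°

By the law of cosines, b² = a² + c² − 2·a·c·cos B = 12.476, so b ≈ 3.5322.
Law of cosines again: cos C = (b² + a² − c²)/(2·b·a) ≈ 0.66617, so ∠C ≈ 48.23°.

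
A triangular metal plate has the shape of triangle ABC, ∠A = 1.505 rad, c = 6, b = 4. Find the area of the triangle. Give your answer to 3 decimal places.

Area = ½·b·c·sin A ≈ 11.974.

11.974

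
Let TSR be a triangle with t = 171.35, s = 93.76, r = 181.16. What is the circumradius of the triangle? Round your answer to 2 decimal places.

By the law of cosines, cos T = (s² + r² − t²) / (2·s·r) ≈ 0.36057, so ∠T ≈ 68.86°.
Circumradius = t/(2 sin T) ≈ 91.854.

91.85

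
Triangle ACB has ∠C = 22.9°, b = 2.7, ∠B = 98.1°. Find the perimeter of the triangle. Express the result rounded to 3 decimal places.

6.099

The third angle is ∠A = 180° − ∠C − ∠B = 59.00°.
Law of sines: a = b·sin A/sin B ≈ 2.3377.
Law of sines: c = b·sin C/sin B ≈ 1.0612.
Semiperimeter s = (2.3377+1.0612+2.7)/2 = 3.0494.
Perimeter = 2.3377 + 1.0612 + 2.7 = 6.0989.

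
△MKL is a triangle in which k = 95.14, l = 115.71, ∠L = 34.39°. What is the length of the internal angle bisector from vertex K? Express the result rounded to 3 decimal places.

Law of sines: sin K = k·sin L/l ≈ 0.46441.
Since l ≥ k, only the acute value applies: ∠K ≈ 27.67°.
Then ∠M = 180° − ∠L − ∠K ≈ 117.94°.
Law of sines gives m = l·sin M/sin L ≈ 180.99.
The bisector from K has length 2·l·m·cos(∠K/2)/(l+m) ≈ 137.07.

t_K ≈ 137.071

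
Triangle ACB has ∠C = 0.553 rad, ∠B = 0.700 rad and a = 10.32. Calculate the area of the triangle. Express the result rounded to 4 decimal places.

area ≈ 18.9685

The third angle is ∠A = π − ∠C − ∠B = 1.889 rad.
Law of sines: c = a·sin C/sin A ≈ 5.7062.
Law of sines: b = a·sin B/sin A ≈ 6.9988.
Area = ½·a·c·sin B ≈ 18.968.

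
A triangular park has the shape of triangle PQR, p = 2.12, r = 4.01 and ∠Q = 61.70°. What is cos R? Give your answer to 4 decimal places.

0.0619

By the law of cosines, q² = r² + p² − 2·r·p·cos Q = 12.514, so q ≈ 3.5375.
Law of cosines again: cos R = (p² + q² − r²)/(2·p·q) ≈ 0.06188, so ∠R ≈ 86.45°.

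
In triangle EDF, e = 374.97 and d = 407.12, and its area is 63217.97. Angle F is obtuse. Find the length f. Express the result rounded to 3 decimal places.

From area = ½·e·d·sin F, we get sin F = 2·area/(e·d) ≈ 0.82823.
Taking the obtuse solution, ∠F ≈ 124.08°.
Law of cosines then gives f ≈ 690.97.

690.973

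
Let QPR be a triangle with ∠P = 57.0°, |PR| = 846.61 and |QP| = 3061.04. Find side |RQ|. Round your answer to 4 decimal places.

By the law of cosines, |RQ|² = |QP|² + |PR|² − 2·|QP|·|PR|·cos P = 7.2638e+06, so |RQ| ≈ 2695.2.

2695.1517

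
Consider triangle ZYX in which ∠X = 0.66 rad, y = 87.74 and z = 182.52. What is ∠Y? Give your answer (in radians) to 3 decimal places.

∠Y ≈ 0.444 rad

By the law of cosines, x² = z² + y² − 2·z·y·cos X = 15710, so x ≈ 125.34.
Law of cosines again: cos Y = (x² + z² − y²)/(2·x·z) ≈ 0.90321, so ∠Y ≈ 0.444 rad.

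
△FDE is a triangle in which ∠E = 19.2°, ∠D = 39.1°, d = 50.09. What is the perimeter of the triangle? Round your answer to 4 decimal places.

The third angle is ∠F = 180° − ∠D − ∠E = 121.70°.
Law of sines: f = d·sin F/sin D ≈ 67.574.
Law of sines: e = d·sin E/sin D ≈ 26.119.
Semiperimeter s = (67.574+50.09+26.119)/2 = 71.892.
Perimeter = 67.574 + 50.09 + 26.119 = 143.78.

143.7832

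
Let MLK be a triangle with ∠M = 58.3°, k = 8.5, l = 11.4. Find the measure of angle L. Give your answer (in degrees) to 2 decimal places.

75.49

By the law of cosines, m² = l² + k² − 2·l·k·cos M = 100.37, so m ≈ 10.019.
Law of cosines again: cos L = (k² + m² − l²)/(2·k·m) ≈ 0.25049, so ∠L ≈ 75.49°.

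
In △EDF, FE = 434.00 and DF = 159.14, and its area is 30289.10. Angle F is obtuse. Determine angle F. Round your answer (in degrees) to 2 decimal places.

From area = ½·DF·FE·sin F, we get sin F = 2·area/(DF·FE) ≈ 0.87710.
Taking the obtuse solution, ∠F ≈ 118.71°.

∠F ≈ 118.71°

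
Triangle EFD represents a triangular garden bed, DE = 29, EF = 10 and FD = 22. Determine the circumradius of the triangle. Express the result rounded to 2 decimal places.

R ≈ 17.86

By the law of cosines, cos E = (DE² + EF² − FD²) / (2·DE·EF) ≈ 0.78793, so ∠E ≈ 38.01°.
Circumradius = FD/(2 sin E) ≈ 17.864.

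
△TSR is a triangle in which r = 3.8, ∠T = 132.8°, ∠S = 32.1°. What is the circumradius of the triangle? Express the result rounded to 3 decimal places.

7.294

The third angle is ∠R = 180° − ∠T − ∠S = 15.10°.
Law of sines: t = r·sin T/sin R ≈ 10.703.
Law of sines: s = r·sin S/sin R ≈ 7.7516.
Circumradius = r/(2 sin R) ≈ 7.2935.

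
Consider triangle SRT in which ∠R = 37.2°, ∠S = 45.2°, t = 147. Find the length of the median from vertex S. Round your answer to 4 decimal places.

m_S ≈ 109.7993

The third angle is ∠T = 180° − ∠S − ∠R = 97.60°.
Law of sines: s = t·sin S/sin T ≈ 105.23.
Law of sines: r = t·sin R/sin T ≈ 89.664.
Median from S: ½√(2·r² + 2·t² − s²) ≈ 109.8.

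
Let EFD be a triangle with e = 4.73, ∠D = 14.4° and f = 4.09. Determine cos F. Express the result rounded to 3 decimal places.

0.603

By the law of cosines, d² = e² + f² − 2·e·f·cos D = 1.6252, so d ≈ 1.2748.
Law of cosines again: cos F = (d² + e² − f²)/(2·d·e) ≈ 0.60283, so ∠F ≈ 52.93°.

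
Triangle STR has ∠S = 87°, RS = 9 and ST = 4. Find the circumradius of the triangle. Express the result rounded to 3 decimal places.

4.834

By the law of cosines, TR² = RS² + ST² − 2·RS·ST·cos S = 93.232, so TR ≈ 9.6557.
Area = ½·RS·ST·sin S ≈ 17.975.
Circumradius = TR/(2 sin S) ≈ 4.8345.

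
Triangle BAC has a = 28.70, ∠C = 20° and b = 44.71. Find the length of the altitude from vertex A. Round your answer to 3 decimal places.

h_A ≈ 15.292

By the law of cosines, c² = b² + a² − 2·b·a·cos C = 411.09, so c ≈ 20.275.
Area = ½·b·a·sin C ≈ 219.44.
The altitude from A has length 2·area/a ≈ 15.292.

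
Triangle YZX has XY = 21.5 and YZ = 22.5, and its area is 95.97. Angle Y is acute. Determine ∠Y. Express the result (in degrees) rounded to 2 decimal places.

23.38

From area = ½·XY·YZ·sin Y, we get sin Y = 2·area/(XY·YZ) ≈ 0.39678.
Taking the acute solution, ∠Y ≈ 23.38°.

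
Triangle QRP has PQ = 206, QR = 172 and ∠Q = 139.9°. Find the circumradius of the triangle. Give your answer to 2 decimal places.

By the law of cosines, RP² = PQ² + QR² − 2·PQ·QR·cos Q = 1.2623e+05, so RP ≈ 355.28.
Area = ½·PQ·QR·sin Q ≈ 11411.
Circumradius = RP/(2 sin Q) ≈ 275.79.

275.79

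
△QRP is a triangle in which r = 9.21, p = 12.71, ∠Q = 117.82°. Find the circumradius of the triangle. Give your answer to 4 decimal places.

10.6613

By the law of cosines, q² = r² + p² − 2·r·p·cos Q = 355.63, so q ≈ 18.858.
Area = ½·r·p·sin Q ≈ 51.765.
Circumradius = q/(2 sin Q) ≈ 10.661.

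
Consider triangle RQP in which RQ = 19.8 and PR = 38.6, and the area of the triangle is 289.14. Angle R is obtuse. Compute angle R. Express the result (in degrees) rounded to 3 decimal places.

From area = ½·PR·RQ·sin R, we get sin R = 2·area/(PR·RQ) ≈ 0.75663.
Taking the obtuse solution, ∠R ≈ 130.83°.

130.832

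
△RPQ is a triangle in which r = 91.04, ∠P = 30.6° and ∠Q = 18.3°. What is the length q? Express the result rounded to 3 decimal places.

37.934

The third angle is ∠R = 180° − ∠P − ∠Q = 131.10°.
Law of sines: q = r·sin Q/sin R ≈ 37.934.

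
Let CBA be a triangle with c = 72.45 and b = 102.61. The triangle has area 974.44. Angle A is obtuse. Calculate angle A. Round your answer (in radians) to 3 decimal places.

∠A ≈ 2.876 rad

From area = ½·c·b·sin A, we get sin A = 2·area/(c·b) ≈ 0.26215.
Taking the obtuse solution, ∠A ≈ 2.876 rad.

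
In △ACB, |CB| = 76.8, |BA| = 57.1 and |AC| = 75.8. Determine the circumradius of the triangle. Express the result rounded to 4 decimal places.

By the law of cosines, cos A = (|BA|² + |AC|² − |CB|²) / (2·|BA|·|AC|) ≈ 0.35902, so ∠A ≈ 68.96°.
Circumradius = |CB|/(2 sin A) ≈ 41.143.

R ≈ 41.1430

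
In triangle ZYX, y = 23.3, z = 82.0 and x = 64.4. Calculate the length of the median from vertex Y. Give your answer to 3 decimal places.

m_Y ≈ 72.801

Median from Y: ½√(2·x² + 2·z² − y²) ≈ 72.801.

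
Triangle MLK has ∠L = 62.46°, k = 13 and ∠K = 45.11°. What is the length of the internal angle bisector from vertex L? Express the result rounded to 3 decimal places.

12.754

The third angle is ∠M = 180° − ∠L − ∠K = 72.43°.
Law of sines: m = k·sin M/sin K ≈ 17.494.
Law of sines: l = k·sin L/sin K ≈ 16.27.
The bisector from L has length 2·k·m·cos(∠L/2)/(k+m) ≈ 12.754.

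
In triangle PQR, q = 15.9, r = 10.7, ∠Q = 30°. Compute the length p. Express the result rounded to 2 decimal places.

Law of sines: sin R = r·sin Q/q ≈ 0.33648.
Since q ≥ r, only the acute value applies: ∠R ≈ 19.66°.
Then ∠P = 180° − ∠Q − ∠R ≈ 130.34°.
Law of sines gives p = q·sin P/sin Q ≈ 24.239.

24.24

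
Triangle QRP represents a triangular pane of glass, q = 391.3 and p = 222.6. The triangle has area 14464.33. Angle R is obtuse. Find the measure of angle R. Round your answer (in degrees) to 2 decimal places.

160.60

From area = ½·p·q·sin R, we get sin R = 2·area/(p·q) ≈ 0.33212.
Taking the obtuse solution, ∠R ≈ 160.60°.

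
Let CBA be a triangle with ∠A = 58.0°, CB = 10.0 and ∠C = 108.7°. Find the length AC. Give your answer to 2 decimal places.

The third angle is ∠B = 180° − ∠A − ∠C = 13.30°.
Law of sines: AC = CB·sin B/sin A ≈ 2.7127.

2.71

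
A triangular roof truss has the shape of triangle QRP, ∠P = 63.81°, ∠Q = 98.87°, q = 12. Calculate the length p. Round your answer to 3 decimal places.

10.898

The third angle is ∠R = 180° − ∠P − ∠Q = 17.32°.
Law of sines: p = q·sin P/sin Q ≈ 10.898.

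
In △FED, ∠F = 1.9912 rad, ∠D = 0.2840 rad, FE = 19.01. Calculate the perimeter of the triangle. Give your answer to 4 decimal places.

The third angle is ∠E = π − ∠D − ∠F = 0.8664 rad.
Law of sines: ED = FE·sin F/sin D ≈ 61.937.
Law of sines: DF = FE·sin E/sin D ≈ 51.698.
Semiperimeter s = (61.937+51.698+19.01)/2 = 66.323.
Perimeter = 61.937 + 51.698 + 19.01 = 132.65.

perimeter ≈ 132.6450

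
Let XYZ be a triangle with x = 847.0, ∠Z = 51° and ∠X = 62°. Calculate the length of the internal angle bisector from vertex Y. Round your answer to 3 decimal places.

The third angle is ∠Y = 180° − ∠Z − ∠X = 67.00°.
Law of sines: y = x·sin Y/sin X ≈ 883.03.
Law of sines: z = x·sin Z/sin X ≈ 745.51.
The bisector from Y has length 2·z·x·cos(∠Y/2)/(z+x) ≈ 661.29.

661.287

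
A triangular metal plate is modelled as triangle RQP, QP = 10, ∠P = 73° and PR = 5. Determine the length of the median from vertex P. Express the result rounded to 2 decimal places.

By the law of cosines, RQ² = QP² + PR² − 2·QP·PR·cos P = 95.763, so RQ ≈ 9.7858.
Median from P: ½√(2·QP² + 2·PR² − RQ²) ≈ 6.2096.

m_P ≈ 6.21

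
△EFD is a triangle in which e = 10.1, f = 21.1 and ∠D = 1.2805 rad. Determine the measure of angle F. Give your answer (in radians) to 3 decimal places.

1.373

By the law of cosines, d² = e² + f² − 2·e·f·cos D = 425.22, so d ≈ 20.621.
Law of cosines again: cos F = (d² + e² − f²)/(2·d·e) ≈ 0.19691, so ∠F ≈ 1.3726 rad.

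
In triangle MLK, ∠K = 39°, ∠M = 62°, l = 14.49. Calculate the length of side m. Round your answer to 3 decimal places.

13.033

The third angle is ∠L = 180° − ∠K − ∠M = 79.00°.
Law of sines: m = l·sin M/sin L ≈ 13.033.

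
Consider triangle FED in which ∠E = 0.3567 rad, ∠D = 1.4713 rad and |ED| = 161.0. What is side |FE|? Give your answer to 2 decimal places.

165.65

The third angle is ∠F = π − ∠E − ∠D = 1.3136 rad.
Law of sines: |FE| = |ED|·sin D/sin F ≈ 165.65.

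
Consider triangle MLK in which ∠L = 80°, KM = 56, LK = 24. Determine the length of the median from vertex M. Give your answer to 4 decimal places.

Law of sines: sin M = LK·sin L/KM ≈ 0.42206.
Since KM ≥ LK, only the acute value applies: ∠M ≈ 24.96°.
Then ∠K = 180° − ∠L − ∠M ≈ 75.04°.
Law of sines gives ML = KM·sin K/sin L ≈ 54.935.
Median from M: ½√(2·KM² + 2·ML² − LK²) ≈ 54.157.

54.1567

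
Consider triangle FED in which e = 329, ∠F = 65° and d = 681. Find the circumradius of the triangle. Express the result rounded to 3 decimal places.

341.258

By the law of cosines, f² = e² + d² − 2·e·d·cos F = 3.8263e+05, so f ≈ 618.57.
Area = ½·e·d·sin F ≈ 1.0153e+05.
Circumradius = f/(2 sin F) ≈ 341.26.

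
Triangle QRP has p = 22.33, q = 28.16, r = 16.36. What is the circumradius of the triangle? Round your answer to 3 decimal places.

14.089

By the law of cosines, cos Q = (r² + p² − q²) / (2·r·p) ≈ -0.03655, so ∠Q ≈ 92.09°.
Circumradius = q/(2 sin Q) ≈ 14.089.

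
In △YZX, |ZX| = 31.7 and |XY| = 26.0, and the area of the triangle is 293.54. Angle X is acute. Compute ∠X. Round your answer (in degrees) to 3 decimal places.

From area = ½·|ZX|·|XY|·sin X, we get sin X = 2·area/(|ZX|·|XY|) ≈ 0.71230.
Taking the acute solution, ∠X ≈ 45.42°.

∠X ≈ 45.423°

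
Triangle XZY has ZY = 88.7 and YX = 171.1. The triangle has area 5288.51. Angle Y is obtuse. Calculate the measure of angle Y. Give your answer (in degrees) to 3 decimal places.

From area = ½·ZY·YX·sin Y, we get sin Y = 2·area/(ZY·YX) ≈ 0.69693.
Taking the obtuse solution, ∠Y ≈ 135.82°.

∠Y ≈ 135.819°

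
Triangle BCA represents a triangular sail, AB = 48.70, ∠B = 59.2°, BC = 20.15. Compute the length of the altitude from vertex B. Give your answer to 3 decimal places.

By the law of cosines, CA² = AB² + BC² − 2·AB·BC·cos B = 1772.8, so CA ≈ 42.104.
Area = ½·AB·BC·sin B ≈ 421.45.
The altitude from B has length 2·area/CA ≈ 20.019.

h_B ≈ 20.019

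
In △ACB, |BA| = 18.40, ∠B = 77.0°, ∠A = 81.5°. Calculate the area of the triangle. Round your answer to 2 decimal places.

The third angle is ∠C = 180° − ∠B − ∠A = 21.50°.
Law of sines: |CB| = |BA|·sin A/sin C ≈ 49.653.
Law of sines: |AC| = |BA|·sin B/sin C ≈ 48.918.
Area = ½·|BA|·|CB|·sin B ≈ 445.1.

area ≈ 445.10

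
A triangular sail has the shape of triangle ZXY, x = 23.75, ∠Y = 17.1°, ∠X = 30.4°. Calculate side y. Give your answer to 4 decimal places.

The third angle is ∠Z = 180° − ∠X − ∠Y = 132.50°.
Law of sines: y = x·sin Y/sin X ≈ 13.8.

13.8004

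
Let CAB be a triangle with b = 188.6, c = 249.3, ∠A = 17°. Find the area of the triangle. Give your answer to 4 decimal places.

6873.3635

Area = ½·b·c·sin A ≈ 6873.4.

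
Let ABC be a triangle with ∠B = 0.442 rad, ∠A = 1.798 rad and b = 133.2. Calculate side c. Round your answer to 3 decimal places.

244.235

The third angle is ∠C = π − ∠A − ∠B = 0.902 rad.
Law of sines: c = b·sin C/sin B ≈ 244.23.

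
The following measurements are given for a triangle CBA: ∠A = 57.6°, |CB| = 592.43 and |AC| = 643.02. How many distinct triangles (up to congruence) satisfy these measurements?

|AC|·sin A = 643.02·sin(57.6°) ≈ 542.9.
Since |AC| sin A < |CB| < |AC| (542.9 < 592.43 < 643.02), two triangles exist.

2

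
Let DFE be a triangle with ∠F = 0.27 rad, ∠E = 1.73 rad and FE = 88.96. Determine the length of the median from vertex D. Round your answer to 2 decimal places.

The third angle is ∠D = π − ∠F − ∠E = 1.142 rad.
Law of sines: ED = FE·sin F/sin D ≈ 26.095.
Law of sines: DF = FE·sin E/sin D ≈ 96.597.
Median from D: ½√(2·ED² + 2·DF² − FE²) ≈ 55.022.

55.02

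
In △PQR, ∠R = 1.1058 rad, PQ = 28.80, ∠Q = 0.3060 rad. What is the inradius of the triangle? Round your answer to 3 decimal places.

r ≈ 3.925

The third angle is ∠P = π − ∠Q − ∠R = 1.7298 rad.
Law of sines: QR = PQ·sin P/sin R ≈ 31.815.
Law of sines: RP = PQ·sin Q/sin R ≈ 9.7065.
Area = ½·PQ·QR·sin Q ≈ 138.01.
Semiperimeter s = (31.815+9.7065+28.8)/2 = 35.161.
Inradius = area/s = 138.01/35.161 ≈ 3.9252.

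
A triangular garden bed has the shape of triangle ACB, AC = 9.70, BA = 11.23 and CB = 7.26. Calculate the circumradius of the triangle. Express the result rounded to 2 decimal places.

5.68

By the law of cosines, cos A = (BA² + AC² − CB²) / (2·BA·AC) ≈ 0.76881, so ∠A ≈ 39.75°.
Circumradius = CB/(2 sin A) ≈ 5.6766.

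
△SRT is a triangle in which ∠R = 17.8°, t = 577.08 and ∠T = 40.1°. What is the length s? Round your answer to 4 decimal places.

The third angle is ∠S = 180° − ∠R − ∠T = 122.10°.
Law of sines: s = t·sin S/sin T ≈ 758.95.

758.9492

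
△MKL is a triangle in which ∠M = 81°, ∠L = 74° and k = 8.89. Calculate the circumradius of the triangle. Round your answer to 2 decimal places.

10.52

The third angle is ∠K = 180° − ∠L − ∠M = 25.00°.
Law of sines: m = k·sin M/sin K ≈ 20.777.
Law of sines: l = k·sin L/sin K ≈ 20.221.
Circumradius = k/(2 sin K) ≈ 10.518.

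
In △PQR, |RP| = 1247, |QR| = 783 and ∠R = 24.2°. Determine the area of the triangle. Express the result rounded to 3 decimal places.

area ≈ 200124.630

Area = ½·|QR|·|RP|·sin R ≈ 2.0012e+05.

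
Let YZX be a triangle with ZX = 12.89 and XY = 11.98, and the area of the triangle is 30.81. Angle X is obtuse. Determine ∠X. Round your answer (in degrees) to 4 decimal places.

156.4821

From area = ½·ZX·XY·sin X, we get sin X = 2·area/(ZX·XY) ≈ 0.39904.
Taking the obtuse solution, ∠X ≈ 156.48°.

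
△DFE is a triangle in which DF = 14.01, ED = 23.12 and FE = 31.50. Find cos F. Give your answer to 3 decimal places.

cos F ≈ 0.741

By the law of cosines, cos F = (DF² + FE² − ED²) / (2·DF·FE) ≈ 0.74096, so ∠F ≈ 42.19°.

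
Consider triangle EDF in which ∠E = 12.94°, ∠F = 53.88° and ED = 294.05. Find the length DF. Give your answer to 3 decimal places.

81.515

The third angle is ∠D = 180° − ∠F − ∠E = 113.18°.
Law of sines: DF = ED·sin E/sin F ≈ 81.515.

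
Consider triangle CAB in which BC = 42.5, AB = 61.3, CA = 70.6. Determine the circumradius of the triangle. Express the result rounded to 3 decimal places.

35.520

By the law of cosines, cos C = (BC² + CA² − AB²) / (2·BC·CA) ≈ 0.50540, so ∠C ≈ 59.64°.
Circumradius = AB/(2 sin C) ≈ 35.52.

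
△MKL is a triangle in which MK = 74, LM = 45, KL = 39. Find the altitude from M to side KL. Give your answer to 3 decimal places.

Semiperimeter s = (39 + 45 + 74)/2 = 79.
Heron's formula: area = √(79·40·34·5) ≈ 732.94.
The altitude from M has length 2·area/KL ≈ 37.587.

h_M ≈ 37.587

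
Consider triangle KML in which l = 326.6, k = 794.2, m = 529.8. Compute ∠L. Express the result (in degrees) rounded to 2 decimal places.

By the law of cosines, cos L = (k² + m² − l²) / (2·k·m) ≈ 0.95632, so ∠L ≈ 17.00°.

∠L ≈ 17.00°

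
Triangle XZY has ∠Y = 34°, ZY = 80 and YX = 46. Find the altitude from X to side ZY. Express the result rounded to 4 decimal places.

By the law of cosines, XZ² = ZY² + YX² − 2·ZY·YX·cos Y = 2414.3, so XZ ≈ 49.135.
Area = ½·ZY·YX·sin Y ≈ 1028.9.
The altitude from X has length 2·area/ZY ≈ 25.723.

25.7229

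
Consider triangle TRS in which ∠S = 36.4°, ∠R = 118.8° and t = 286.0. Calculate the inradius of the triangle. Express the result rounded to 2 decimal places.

The third angle is ∠T = 180° − ∠R − ∠S = 24.80°.
Law of sines: r = t·sin R/sin T ≈ 597.5.
Law of sines: s = t·sin S/sin T ≈ 404.62.
Area = ½·t·r·sin S ≈ 50703.
Semiperimeter p = (286+597.5+404.62)/2 = 644.06.
Inradius = area/p = 50703/644.06 ≈ 78.725.

78.72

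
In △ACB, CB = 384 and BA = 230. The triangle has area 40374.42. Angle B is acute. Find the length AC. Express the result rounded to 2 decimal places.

358.89

From area = ½·CB·BA·sin B, we get sin B = 2·area/(CB·BA) ≈ 0.91428.
Taking the acute solution, ∠B ≈ 66.10°.
Law of cosines then gives AC ≈ 358.89.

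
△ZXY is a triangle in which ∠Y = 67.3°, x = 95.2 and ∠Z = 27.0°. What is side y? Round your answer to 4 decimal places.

The third angle is ∠X = 180° − ∠Y − ∠Z = 85.70°.
Law of sines: y = x·sin Y/sin X ≈ 88.074.

88.0735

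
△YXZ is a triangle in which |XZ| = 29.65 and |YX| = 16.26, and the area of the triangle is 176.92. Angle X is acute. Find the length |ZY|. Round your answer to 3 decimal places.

From area = ½·|YX|·|XZ|·sin X, we get sin X = 2·area/(|YX|·|XZ|) ≈ 0.73394.
Taking the acute solution, ∠X ≈ 47.22°.
Law of cosines then gives |ZY| ≈ 22.104.

22.104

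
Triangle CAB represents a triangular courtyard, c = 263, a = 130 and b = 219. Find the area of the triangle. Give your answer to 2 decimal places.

Semiperimeter s = (263 + 130 + 219)/2 = 306.
Heron's formula: area = √(306·43·176·87) ≈ 14194.

area ≈ 14194.20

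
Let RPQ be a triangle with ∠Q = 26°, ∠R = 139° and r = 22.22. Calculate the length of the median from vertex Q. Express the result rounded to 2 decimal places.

m_Q ≈ 15.17

The third angle is ∠P = 180° − ∠Q − ∠R = 15.00°.
Law of sines: p = r·sin P/sin R ≈ 8.7659.
Law of sines: q = r·sin Q/sin R ≈ 14.847.
Median from Q: ½√(2·r² + 2·p² − q²) ≈ 15.172.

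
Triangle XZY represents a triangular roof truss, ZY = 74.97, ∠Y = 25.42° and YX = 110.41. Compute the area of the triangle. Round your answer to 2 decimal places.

area ≈ 1776.55

Area = ½·ZY·YX·sin Y ≈ 1776.5.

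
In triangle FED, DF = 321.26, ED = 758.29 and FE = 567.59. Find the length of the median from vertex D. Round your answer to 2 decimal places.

508.49

Median from D: ½√(2·ED² + 2·DF² − FE²) ≈ 508.49.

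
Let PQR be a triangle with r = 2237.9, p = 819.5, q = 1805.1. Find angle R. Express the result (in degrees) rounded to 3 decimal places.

∠R ≈ 111.373°

By the law of cosines, cos R = (p² + q² − r²) / (2·p·q) ≈ -0.36444, so ∠R ≈ 111.37°.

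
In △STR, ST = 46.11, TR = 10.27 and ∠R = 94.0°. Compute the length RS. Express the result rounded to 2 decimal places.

Law of sines: sin S = TR·sin R/ST ≈ 0.22219.
Since ST ≥ TR, only the acute value applies: ∠S ≈ 12.84°.
Then ∠T = 180° − ∠R − ∠S ≈ 73.16°.
Law of sines gives RS = ST·sin T/sin R ≈ 44.241.

44.24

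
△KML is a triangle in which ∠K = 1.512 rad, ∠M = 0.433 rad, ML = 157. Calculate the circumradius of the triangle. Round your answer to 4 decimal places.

78.6359

The third angle is ∠L = π − ∠K − ∠M = 1.197 rad.
Law of sines: LK = ML·sin M/sin K ≈ 65.991.
Law of sines: KM = ML·sin L/sin K ≈ 146.39.
Circumradius = ML/(2 sin K) ≈ 78.636.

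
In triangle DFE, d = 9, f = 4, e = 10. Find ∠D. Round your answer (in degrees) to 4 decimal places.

64.0555

By the law of cosines, cos D = (f² + e² − d²) / (2·f·e) ≈ 0.43750, so ∠D ≈ 64.06°.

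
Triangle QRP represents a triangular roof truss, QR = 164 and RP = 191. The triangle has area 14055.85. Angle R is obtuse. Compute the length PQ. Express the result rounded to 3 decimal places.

301.682

From area = ½·QR·RP·sin R, we get sin R = 2·area/(QR·RP) ≈ 0.89745.
Taking the obtuse solution, ∠R ≈ 116.18°.
Law of cosines then gives PQ ≈ 301.68.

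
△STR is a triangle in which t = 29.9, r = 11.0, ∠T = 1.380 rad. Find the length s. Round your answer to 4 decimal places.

29.9673

Law of sines: sin R = r·sin T/t ≈ 0.36122.
Since t ≥ r, only the acute value applies: ∠R ≈ 0.370 rad.
Then ∠S = π − ∠T − ∠R ≈ 1.392 rad.
Law of sines gives s = t·sin S/sin T ≈ 29.967.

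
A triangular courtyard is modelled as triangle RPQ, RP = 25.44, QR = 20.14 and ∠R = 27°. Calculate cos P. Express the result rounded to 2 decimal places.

By the law of cosines, PQ² = QR² + RP² − 2·QR·RP·cos R = 139.78, so PQ ≈ 11.823.
Law of cosines again: cos P = (RP² + PQ² − QR²)/(2·RP·PQ) ≈ 0.63396, so ∠P ≈ 50.66°.

0.63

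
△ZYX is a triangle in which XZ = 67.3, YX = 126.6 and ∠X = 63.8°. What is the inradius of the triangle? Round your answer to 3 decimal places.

24.816

By the law of cosines, ZY² = YX² + XZ² − 2·YX·XZ·cos X = 13033, so ZY ≈ 114.16.
Area = ½·YX·XZ·sin X ≈ 3822.4.
Semiperimeter s = (126.6+67.3+114.16)/2 = 154.03.
Inradius = area/s = 3822.4/154.03 ≈ 24.816.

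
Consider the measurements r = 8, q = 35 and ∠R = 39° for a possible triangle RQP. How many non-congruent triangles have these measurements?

q·sin R = 35·sin(39°) ≈ 22.03.
Since r = 8 < 22.03 = q sin R, no triangle exists.

0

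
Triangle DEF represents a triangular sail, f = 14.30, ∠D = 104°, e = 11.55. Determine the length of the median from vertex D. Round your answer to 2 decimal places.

By the law of cosines, d² = e² + f² − 2·e·f·cos D = 417.81, so d ≈ 20.44.
Median from D: ½√(2·e² + 2·f² − d²) ≈ 8.0309.

8.03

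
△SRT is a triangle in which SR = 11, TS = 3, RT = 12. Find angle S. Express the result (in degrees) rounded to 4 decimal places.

∠S ≈ 102.2467°

By the law of cosines, cos S = (TS² + SR² − RT²) / (2·TS·SR) ≈ -0.21212, so ∠S ≈ 102.25°.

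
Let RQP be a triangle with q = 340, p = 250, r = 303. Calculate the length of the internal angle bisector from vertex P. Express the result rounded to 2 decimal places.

t_P ≈ 295.71

By the law of cosines, cos P = (r² + q² − p²) / (2·r·q) ≈ 0.70331, so ∠P ≈ 45.31°.
The bisector from P has length 2·r·q·cos(∠P/2)/(r+q) ≈ 295.71.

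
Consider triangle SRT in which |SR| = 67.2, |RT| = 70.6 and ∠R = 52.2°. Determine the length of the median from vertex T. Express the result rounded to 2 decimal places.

m_T ≈ 56.62

By the law of cosines, |TS|² = |SR|² + |RT|² − 2·|SR|·|RT|·cos R = 3684.5, so |TS| ≈ 60.7.
Median from T: ½√(2·|RT|² + 2·|TS|² − |SR|²) ≈ 56.617.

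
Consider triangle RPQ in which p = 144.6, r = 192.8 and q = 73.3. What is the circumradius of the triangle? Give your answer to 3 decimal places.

112.359

By the law of cosines, cos R = (p² + q² − r²) / (2·p·q) ≈ -0.51371, so ∠R ≈ 120.91°.
Circumradius = r/(2 sin R) ≈ 112.36.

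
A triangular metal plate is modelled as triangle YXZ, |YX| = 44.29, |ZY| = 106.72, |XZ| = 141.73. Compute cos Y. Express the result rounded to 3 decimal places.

cos Y ≈ -0.713

By the law of cosines, cos Y = (|ZY|² + |YX|² − |XZ|²) / (2·|ZY|·|YX|) ≈ -0.71263, so ∠Y ≈ 135.45°.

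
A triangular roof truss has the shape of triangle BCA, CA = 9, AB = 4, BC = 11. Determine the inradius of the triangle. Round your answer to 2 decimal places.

Semiperimeter s = (9 + 4 + 11)/2 = 12.
Heron's formula: area = √(12·3·8·1) ≈ 16.971.
Inradius = area/s = 16.971/12 ≈ 1.4142.

r ≈ 1.41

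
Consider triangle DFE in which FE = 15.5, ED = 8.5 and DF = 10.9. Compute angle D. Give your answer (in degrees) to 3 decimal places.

∠D ≈ 105.394°

By the law of cosines, cos D = (ED² + DF² − FE²) / (2·ED·DF) ≈ -0.26546, so ∠D ≈ 105.39°.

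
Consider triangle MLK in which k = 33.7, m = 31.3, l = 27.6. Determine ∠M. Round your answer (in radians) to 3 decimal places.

By the law of cosines, cos M = (l² + k² − m²) / (2·l·k) ≈ 0.49336, so ∠M ≈ 1.055 rad.

∠M ≈ 1.055 rad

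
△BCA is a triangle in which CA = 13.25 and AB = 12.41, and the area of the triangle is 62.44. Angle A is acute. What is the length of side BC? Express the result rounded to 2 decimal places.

From area = ½·CA·AB·sin A, we get sin A = 2·area/(CA·AB) ≈ 0.75946.
Taking the acute solution, ∠A ≈ 49.42°.
Law of cosines then gives BC ≈ 10.753.

10.75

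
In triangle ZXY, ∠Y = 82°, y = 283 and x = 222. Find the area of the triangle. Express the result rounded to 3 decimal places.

Law of sines: sin X = x·sin Y/y ≈ 0.77682.
Since y ≥ x, only the acute value applies: ∠X ≈ 50.97°.
Then ∠Z = 180° − ∠Y − ∠X ≈ 47.03°.
Law of sines gives z = y·sin Z/sin Y ≈ 209.11.
Area = ½·y·x·sin Z ≈ 22985.

22985.170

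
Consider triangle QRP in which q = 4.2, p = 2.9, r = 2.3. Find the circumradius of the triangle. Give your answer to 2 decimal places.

2.20

By the law of cosines, cos Q = (r² + p² − q²) / (2·r·p) ≈ -0.29535, so ∠Q ≈ 107.18°.
Circumradius = q/(2 sin Q) ≈ 2.1981.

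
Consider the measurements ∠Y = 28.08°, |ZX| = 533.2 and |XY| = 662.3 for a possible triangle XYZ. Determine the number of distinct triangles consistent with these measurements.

2

|XY|·sin Y = 662.3·sin(28.08°) ≈ 311.7.
Since |XY| sin Y < |ZX| < |XY| (311.7 < 533.2 < 662.3), two triangles exist.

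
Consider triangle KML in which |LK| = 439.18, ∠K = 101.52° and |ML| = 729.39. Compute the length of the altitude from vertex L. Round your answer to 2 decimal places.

Law of sines: sin M = |LK|·sin K/|ML| ≈ 0.58999.
Since |ML| ≥ |LK|, only the acute value applies: ∠M ≈ 36.16°.
Then ∠L = 180° − ∠K − ∠M ≈ 42.32°.
Law of sines gives |KM| = |ML|·sin L/sin K ≈ 501.21.
Area = ½·|ML|·|LK|·sin L ≈ 1.0784e+05.
The altitude from L has length 2·area/|KM| ≈ 430.33.

h_L ≈ 430.33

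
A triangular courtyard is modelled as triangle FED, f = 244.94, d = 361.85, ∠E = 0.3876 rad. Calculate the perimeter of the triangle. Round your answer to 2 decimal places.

perimeter ≈ 770.55

By the law of cosines, e² = d² + f² − 2·d·f·cos E = 26818, so e ≈ 163.76.
Semiperimeter s = (244.94+163.76+361.85)/2 = 385.28.
Perimeter = 244.94 + 163.76 + 361.85 = 770.55.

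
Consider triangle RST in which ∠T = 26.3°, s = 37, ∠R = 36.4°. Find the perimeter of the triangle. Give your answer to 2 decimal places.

perimeter ≈ 80.16

The third angle is ∠S = 180° − ∠T − ∠R = 117.30°.
Law of sines: r = s·sin R/sin S ≈ 24.709.
Law of sines: t = s·sin T/sin S ≈ 18.448.
Semiperimeter p = (24.709+37+18.448)/2 = 40.079.
Perimeter = 24.709 + 37 + 18.448 = 80.157.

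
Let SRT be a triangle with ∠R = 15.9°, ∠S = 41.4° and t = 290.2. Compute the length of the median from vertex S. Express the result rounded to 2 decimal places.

The third angle is ∠T = 180° − ∠S − ∠R = 122.70°.
Law of sines: s = t·sin S/sin T ≈ 228.06.
Law of sines: r = t·sin R/sin T ≈ 94.476.
Median from S: ½√(2·r² + 2·t² − s²) ≈ 183.22.

m_S ≈ 183.22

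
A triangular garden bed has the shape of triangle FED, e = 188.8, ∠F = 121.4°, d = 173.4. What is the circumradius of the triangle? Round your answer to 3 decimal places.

R ≈ 185.082

By the law of cosines, f² = e² + d² − 2·e·d·cos F = 99827, so f ≈ 315.95.
Area = ½·e·d·sin F ≈ 13972.
Circumradius = f/(2 sin F) ≈ 185.08.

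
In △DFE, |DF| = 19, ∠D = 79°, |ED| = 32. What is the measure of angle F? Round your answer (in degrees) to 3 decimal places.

67.683

By the law of cosines, |FE|² = |ED|² + |DF|² − 2·|ED|·|DF|·cos D = 1153, so |FE| ≈ 33.956.
Law of cosines again: cos F = (|DF|² + |FE|² − |ED|²)/(2·|DF|·|FE|) ≈ 0.37974, so ∠F ≈ 67.68°.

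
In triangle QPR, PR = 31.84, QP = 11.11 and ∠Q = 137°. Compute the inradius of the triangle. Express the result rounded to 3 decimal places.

Law of sines: sin R = QP·sin Q/PR ≈ 0.23797.
Since PR ≥ QP, only the acute value applies: ∠R ≈ 13.77°.
Then ∠P = 180° − ∠Q − ∠R ≈ 29.23°.
Law of sines gives RQ = PR·sin P/sin Q ≈ 22.8.
Area = ½·PR·QP·sin P ≈ 86.378.
Semiperimeter s = (31.84+22.8+11.11)/2 = 32.875.
Inradius = area/s = 86.378/32.875 ≈ 2.6275.

r ≈ 2.627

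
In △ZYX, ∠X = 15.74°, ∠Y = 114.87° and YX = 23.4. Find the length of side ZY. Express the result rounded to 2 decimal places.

8.36

The third angle is ∠Z = 180° − ∠Y − ∠X = 49.39°.
Law of sines: ZY = YX·sin X/sin Z ≈ 8.3616.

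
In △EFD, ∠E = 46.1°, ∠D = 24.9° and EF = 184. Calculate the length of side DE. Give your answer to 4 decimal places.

413.2081

The third angle is ∠F = 180° − ∠D − ∠E = 109.00°.
Law of sines: DE = EF·sin F/sin D ≈ 413.21.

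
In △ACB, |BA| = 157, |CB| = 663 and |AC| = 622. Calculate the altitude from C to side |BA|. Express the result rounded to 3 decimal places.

615.558

Semiperimeter s = (663 + 157 + 622)/2 = 721.
Heron's formula: area = √(721·58·564·99) ≈ 48321.
The altitude from C has length 2·area/|BA| ≈ 615.56.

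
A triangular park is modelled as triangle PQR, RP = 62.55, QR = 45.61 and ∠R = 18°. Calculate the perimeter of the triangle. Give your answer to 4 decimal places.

By the law of cosines, PQ² = QR² + RP² − 2·QR·RP·cos R = 566.23, so PQ ≈ 23.796.
Semiperimeter s = (45.61+62.55+23.796)/2 = 65.978.
Perimeter = 45.61 + 62.55 + 23.796 = 131.96.

131.9555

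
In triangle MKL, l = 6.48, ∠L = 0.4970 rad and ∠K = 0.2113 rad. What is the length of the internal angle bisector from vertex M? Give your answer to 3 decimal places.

1.373

The third angle is ∠M = π − ∠K − ∠L = 2.4333 rad.
Law of sines: m = l·sin M/sin L ≈ 8.8415.
Law of sines: k = l·sin K/sin L ≈ 2.8504.
The bisector from M has length 2·k·l·cos(∠M/2)/(k+l) ≈ 1.373.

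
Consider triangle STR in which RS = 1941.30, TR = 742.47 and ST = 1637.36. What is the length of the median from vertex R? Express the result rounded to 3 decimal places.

Median from R: ½√(2·TR² + 2·RS² − ST²) ≈ 1220.5.

1220.540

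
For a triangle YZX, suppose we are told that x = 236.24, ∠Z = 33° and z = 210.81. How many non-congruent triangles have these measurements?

2

x·sin Z = 236.24·sin(33°) ≈ 128.7.
Since x sin Z < z < x (128.7 < 210.81 < 236.24), two triangles exist.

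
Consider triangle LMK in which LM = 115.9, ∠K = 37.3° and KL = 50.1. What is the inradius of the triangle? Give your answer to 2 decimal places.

14.50

Law of sines: sin M = KL·sin K/LM ≈ 0.26195.
Since LM ≥ KL, only the acute value applies: ∠M ≈ 15.19°.
Then ∠L = 180° − ∠K − ∠M ≈ 127.51°.
Law of sines gives MK = LM·sin L/sin K ≈ 151.71.
Area = ½·LM·KL·sin L ≈ 2302.9.
Semiperimeter s = (151.71+50.1+115.9)/2 = 158.85.
Inradius = area/s = 2302.9/158.85 ≈ 14.497.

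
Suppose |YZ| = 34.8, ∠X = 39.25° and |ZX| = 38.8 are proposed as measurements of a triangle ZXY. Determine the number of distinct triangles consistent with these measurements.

|ZX|·sin X = 38.8·sin(39.25°) ≈ 24.55.
Since |ZX| sin X < |YZ| < |ZX| (24.55 < 34.8 < 38.8), two triangles exist.

2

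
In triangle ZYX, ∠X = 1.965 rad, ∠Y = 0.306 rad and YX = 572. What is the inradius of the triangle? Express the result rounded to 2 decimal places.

The third angle is ∠Z = π − ∠Y − ∠X = 0.871 rad.
Law of sines: XZ = YX·sin Y/sin Z ≈ 225.33.
Law of sines: ZY = YX·sin X/sin Z ≈ 690.63.
Area = ½·YX·XZ·sin X ≈ 59502.
Semiperimeter s = (572+225.33+690.63)/2 = 743.98.
Inradius = area/s = 59502/743.98 ≈ 79.978.

r ≈ 79.98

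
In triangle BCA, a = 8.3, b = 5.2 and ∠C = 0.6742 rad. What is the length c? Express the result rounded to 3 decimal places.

5.338

By the law of cosines, c² = a² + b² − 2·a·b·cos C = 28.496, so c ≈ 5.3382.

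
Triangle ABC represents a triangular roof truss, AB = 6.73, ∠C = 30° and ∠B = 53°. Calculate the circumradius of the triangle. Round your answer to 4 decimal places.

The third angle is ∠A = 180° − ∠B − ∠C = 97.00°.
Law of sines: BC = AB·sin A/sin C ≈ 13.36.
Law of sines: CA = AB·sin B/sin C ≈ 10.75.
Circumradius = AB/(2 sin C) ≈ 6.73.

R ≈ 6.7300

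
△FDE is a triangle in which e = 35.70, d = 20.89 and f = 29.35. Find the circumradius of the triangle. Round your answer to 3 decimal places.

By the law of cosines, cos F = (d² + e² − f²) / (2·d·e) ≈ 0.56952, so ∠F ≈ 55.28°.
Circumradius = f/(2 sin F) ≈ 17.853.

R ≈ 17.853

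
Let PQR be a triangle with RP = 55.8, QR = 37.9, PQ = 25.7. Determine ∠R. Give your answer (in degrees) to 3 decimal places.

∠R ≈ 23.133°

By the law of cosines, cos R = (QR² + RP² − PQ²) / (2·QR·RP) ≈ 0.91960, so ∠R ≈ 23.13°.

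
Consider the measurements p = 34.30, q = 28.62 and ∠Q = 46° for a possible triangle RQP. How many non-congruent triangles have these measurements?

2

p·sin Q = 34.30·sin(46°) ≈ 24.67.
Since p sin Q < q < p (24.67 < 28.62 < 34.30), two triangles exist.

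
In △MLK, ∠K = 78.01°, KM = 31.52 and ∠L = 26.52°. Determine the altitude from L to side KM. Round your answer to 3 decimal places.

The third angle is ∠M = 180° − ∠L − ∠K = 75.47°.
Law of sines: LK = KM·sin M/sin L ≈ 68.334.
Law of sines: ML = KM·sin K/sin L ≈ 69.052.
Area = ½·KM·LK·sin K ≈ 1053.5.
The altitude from L has length 2·area/KM ≈ 66.843.

66.843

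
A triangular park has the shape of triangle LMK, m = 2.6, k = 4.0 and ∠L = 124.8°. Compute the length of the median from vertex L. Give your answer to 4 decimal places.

m_L ≈ 1.6499

By the law of cosines, l² = m² + k² − 2·m·k·cos L = 34.631, so l ≈ 5.8848.
Median from L: ½√(2·m² + 2·k² − l²) ≈ 1.6499.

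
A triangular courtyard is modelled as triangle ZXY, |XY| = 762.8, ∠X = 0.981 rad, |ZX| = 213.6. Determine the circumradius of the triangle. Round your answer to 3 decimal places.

By the law of cosines, |YZ|² = |ZX|² + |XY|² − 2·|ZX|·|XY|·cos X = 4.4624e+05, so |YZ| ≈ 668.01.
Area = ½·|ZX|·|XY|·sin X ≈ 67704.
Circumradius = |YZ|/(2 sin X) ≈ 401.91.

401.908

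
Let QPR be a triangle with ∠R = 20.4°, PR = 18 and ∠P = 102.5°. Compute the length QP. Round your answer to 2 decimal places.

7.47

The third angle is ∠Q = 180° − ∠P − ∠R = 57.10°.
Law of sines: QP = PR·sin R/sin Q ≈ 7.4728.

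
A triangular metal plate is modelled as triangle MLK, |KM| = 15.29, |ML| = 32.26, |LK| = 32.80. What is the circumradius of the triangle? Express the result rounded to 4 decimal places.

By the law of cosines, cos M = (|KM|² + |ML|² − |LK|²) / (2·|KM|·|ML|) ≈ 0.20137, so ∠M ≈ 1.368 rad.
Circumradius = |LK|/(2 sin M) ≈ 16.743.

16.7430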